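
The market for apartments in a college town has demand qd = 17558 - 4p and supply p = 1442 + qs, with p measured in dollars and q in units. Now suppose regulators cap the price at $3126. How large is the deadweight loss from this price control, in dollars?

283922.5

Rearranging supply gives qs = p - 1442. Equilibrium: 17558 - 4p = p - 1442, so 19000 = 5p and p* = 3800, q* = 2358.
Because the ceiling (3126) lies below the market-clearing price, it is binding.
At p = 3126: qd = 17558 - 4·3126 = 5054 and qs = 3126 - 1442 = 1684.
Quantity traded falls to 1684. At q = 1684 the demand price is (17558 - 1684)/4 = 3968.5 and the supply price is 1442 + 1684 = 3126.
Deadweight loss = ½ · (3968.5 - 3126) · (2358 - 1684) = ½ · 842.5 · 674 = 283922.5.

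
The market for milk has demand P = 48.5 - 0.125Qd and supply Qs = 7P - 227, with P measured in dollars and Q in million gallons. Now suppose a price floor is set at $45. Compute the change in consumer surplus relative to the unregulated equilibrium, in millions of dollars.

Rearranging demand gives Qd = 388 - 8P. Equilibrium: 388 - 8P = 7P - 227, so 615 = 15P and P* = 41, Q* = 60.
The floor of 45 is above the equilibrium price 41, so it binds.
At P = 45: Qd = 388 - 8·45 = 28 and Qs = 7·45 - 227 = 88.
Consumer surplus without the control is ½ · (48.5 - 41) · 60 = 225.
With the floor, consumers buy 28 units at 45, so CS = ½ · (48.5 - 45) · 28 = 49.
Change in consumer surplus = 49 - 225 = -176.

-176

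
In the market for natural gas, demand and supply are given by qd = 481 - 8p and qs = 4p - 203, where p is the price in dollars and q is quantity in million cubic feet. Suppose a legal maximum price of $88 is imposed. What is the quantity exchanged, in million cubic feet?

25

In a free market, 481 - 8p = 4p - 203 gives the equilibrium p* = 57, q* = 25.
The ceiling of 88 is above the equilibrium price 57, so it is not binding; the market clears at p* = 57, q* = 25.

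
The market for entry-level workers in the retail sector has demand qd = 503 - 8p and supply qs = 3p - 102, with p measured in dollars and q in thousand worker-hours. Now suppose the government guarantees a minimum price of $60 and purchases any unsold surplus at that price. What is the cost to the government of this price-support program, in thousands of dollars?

Equilibrium: 503 - 8p = 3p - 102, so 605 = 11p and p* = 55, q* = 63.
The floor of 60 is above the equilibrium price 55, so it binds.
At p = 60: qd = 503 - 8·60 = 23 and qs = 3·60 - 102 = 78.
Surplus = qs - qd = 55.
Government expenditure = surplus × support price = 55 × 60 = 3300.

3300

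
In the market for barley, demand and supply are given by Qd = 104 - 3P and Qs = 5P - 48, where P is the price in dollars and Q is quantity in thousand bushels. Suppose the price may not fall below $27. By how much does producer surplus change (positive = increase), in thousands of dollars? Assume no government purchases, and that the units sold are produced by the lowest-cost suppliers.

Without the control the market clears where 104 - 3P = 5P - 48, i.e. P* = 19 and Q* = 47.
Since 27 > 19, the floor is binding.
At P = 27: Qd = 104 - 3·27 = 23 and Qs = 5·27 - 48 = 87.
Producer surplus without the control is ½ · (19 - 9.6) · 47 = 220.9.
With the floor, 23 units are sold at 27. The supply price at Q = 23 is 14.2, so PS = ½ · [(27 - 9.6) + (27 - 14.2)] · 23 = 347.3.
Change in producer surplus = 347.3 - 220.9 = 126.4.

126.4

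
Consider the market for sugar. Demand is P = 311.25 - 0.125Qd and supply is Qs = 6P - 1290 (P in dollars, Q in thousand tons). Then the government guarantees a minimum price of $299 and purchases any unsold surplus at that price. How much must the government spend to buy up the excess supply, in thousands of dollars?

Rearranging demand gives Qd = 2490 - 8P. Setting quantity demanded equal to quantity supplied, 2490 - 8P = 6P - 1290, gives P* = 270 and Q* = 330.
The floor of 299 is above the equilibrium price 270, so it binds.
At P = 299: Qd = 2490 - 8·299 = 98 and Qs = 6·299 - 1290 = 504.
Surplus = Qs - Qd = 406.
Government expenditure = surplus × support price = 406 × 299 = 121394.

121394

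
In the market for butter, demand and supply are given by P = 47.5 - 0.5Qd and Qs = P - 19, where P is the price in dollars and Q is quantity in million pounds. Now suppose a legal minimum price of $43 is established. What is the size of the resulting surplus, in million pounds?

15

Rearranging demand gives Qd = 95 - 2P. Setting quantity demanded equal to quantity supplied, 95 - 2P = P - 19, gives P* = 38 and Q* = 19.
The floor of 43 is above the equilibrium price 38, so it binds.
At P = 43: Qd = 95 - 2·43 = 9 and Qs = 43 - 19 = 24.
Surplus = Qs - Qd = 24 - 9 = 15.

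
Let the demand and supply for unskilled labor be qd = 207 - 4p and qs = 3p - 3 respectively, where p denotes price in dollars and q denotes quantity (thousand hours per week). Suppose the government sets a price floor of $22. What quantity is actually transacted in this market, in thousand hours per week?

87

Setting quantity demanded equal to quantity supplied, 207 - 4p = 3p - 3, gives p* = 30 and q* = 87.
Since 22 is below p* = 30, the floor does not bind and the free-market outcome prevails.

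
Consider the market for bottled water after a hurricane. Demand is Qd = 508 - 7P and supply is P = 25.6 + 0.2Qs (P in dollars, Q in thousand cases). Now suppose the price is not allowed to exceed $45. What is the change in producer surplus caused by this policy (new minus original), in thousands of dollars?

Rearranging supply gives Qs = 5P - 128. Without the control the market clears where 508 - 7P = 5P - 128, i.e. P* = 53 and Q* = 137.
The ceiling of 45 is below the equilibrium price 53, so it binds.
At P = 45: Qd = 508 - 7·45 = 193 and Qs = 5·45 - 128 = 97.
Producer surplus without the control is ½ · (53 - 25.6) · 137 = 1876.9.
With the ceiling, producers sell 97 units at 45, so PS = ½ · (45 - 25.6) · 97 = 940.9.
Change in producer surplus = 940.9 - 1876.9 = -936.

-936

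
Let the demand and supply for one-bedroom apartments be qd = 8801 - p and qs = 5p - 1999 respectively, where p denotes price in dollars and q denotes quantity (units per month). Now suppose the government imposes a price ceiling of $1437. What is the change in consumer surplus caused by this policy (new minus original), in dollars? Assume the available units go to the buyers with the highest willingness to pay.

235405.5

Without the control the market clears where 8801 - p = 5p - 1999, i.e. p* = 1800 and q* = 7001.
Since 1437 < 1800, the ceiling is binding.
At p = 1437: qd = 8801 - 1437 = 7364 and qs = 5·1437 - 1999 = 5186.
Consumer surplus without the control is ½ · (8801 - 1800) · 7001 = 24507000.5.
With the ceiling, 5186 units are sold at 1437 (assume they go to the highest-value buyers). The demand price at q = 5186 is 3615, so CS = ½ · [(8801 - 1437) + (3615 - 1437)] · 5186 = 24742406.
Change in consumer surplus = 24742406 - 24507000.5 = 235405.5.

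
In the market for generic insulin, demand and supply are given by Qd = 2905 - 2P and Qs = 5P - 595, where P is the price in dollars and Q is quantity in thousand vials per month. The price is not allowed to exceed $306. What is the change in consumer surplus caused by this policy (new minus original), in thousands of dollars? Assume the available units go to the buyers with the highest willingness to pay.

Equilibrium: 2905 - 2P = 5P - 595, so 3500 = 7P and P* = 500, Q* = 1905.
The ceiling of 306 is below the equilibrium price 500, so it binds.
At P = 306: Qd = 2905 - 2·306 = 2293 and Qs = 5·306 - 595 = 935.
Consumer surplus without the control is ½ · (1452.5 - 500) · 1905 = 907256.25.
With the ceiling, 935 units are sold at 306 (assume they go to the highest-value buyers). The demand price at Q = 935 is 985, so CS = ½ · [(1452.5 - 306) + (985 - 306)] · 935 = 853421.25.
Change in consumer surplus = 853421.25 - 907256.25 = -53835.

-53835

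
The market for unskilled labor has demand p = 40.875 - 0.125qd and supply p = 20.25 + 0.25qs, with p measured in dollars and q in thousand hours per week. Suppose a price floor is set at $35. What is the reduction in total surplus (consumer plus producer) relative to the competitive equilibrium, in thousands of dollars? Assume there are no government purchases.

Rearranging demand gives qd = 327 - 8p; rearranging supply gives qs = 4p - 81. In a free market, 327 - 8p = 4p - 81 gives the equilibrium p* = 34, q* = 55.
Because the floor (35) lies above the market-clearing price, it is binding.
At p = 35: qd = 327 - 8·35 = 47 and qs = 4·35 - 81 = 59.
Quantity traded falls to 47. At q = 47 the demand price is (327 - 47)/8 = 35 and the supply price is (81 + 47)/4 = 32.
Deadweight loss = ½ · (35 - 32) · (55 - 47) = ½ · 3 · 8 = 12.

12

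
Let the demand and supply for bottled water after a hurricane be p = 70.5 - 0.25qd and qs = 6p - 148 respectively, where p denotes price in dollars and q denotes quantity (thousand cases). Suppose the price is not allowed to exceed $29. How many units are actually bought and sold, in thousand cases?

26

Rearranging demand gives qd = 282 - 4p. Without the control the market clears where 282 - 4p = 6p - 148, i.e. p* = 43 and q* = 110.
The ceiling of 29 is below the equilibrium price 43, so it binds.
At p = 29: qd = 282 - 4·29 = 166 and qs = 6·29 - 148 = 26.
The quantity actually transacted is the short side, supply: 26.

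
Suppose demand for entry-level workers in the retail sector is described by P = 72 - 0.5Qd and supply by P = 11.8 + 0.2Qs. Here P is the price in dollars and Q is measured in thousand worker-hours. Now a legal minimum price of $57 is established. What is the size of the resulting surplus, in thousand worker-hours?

Rearranging demand gives Qd = 144 - 2P; rearranging supply gives Qs = 5P - 59. In a free market, 144 - 2P = 5P - 59 gives the equilibrium P* = 29, Q* = 86.
Since 57 > 29, the floor is binding.
At P = 57: Qd = 144 - 2·57 = 30 and Qs = 5·57 - 59 = 226.
Surplus = Qs - Qd = 226 - 30 = 196.

196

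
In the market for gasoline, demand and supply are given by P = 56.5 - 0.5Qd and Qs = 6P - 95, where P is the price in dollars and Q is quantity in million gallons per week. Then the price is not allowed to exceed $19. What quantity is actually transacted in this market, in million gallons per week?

Rearranging demand gives Qd = 113 - 2P. Equilibrium: 113 - 2P = 6P - 95, so 208 = 8P and P* = 26, Q* = 61.
Since 19 < 26, the ceiling is binding.
At P = 19: Qd = 113 - 2·19 = 75 and Qs = 6·19 - 95 = 19.
The quantity actually transacted is the short side, supply: 19.

19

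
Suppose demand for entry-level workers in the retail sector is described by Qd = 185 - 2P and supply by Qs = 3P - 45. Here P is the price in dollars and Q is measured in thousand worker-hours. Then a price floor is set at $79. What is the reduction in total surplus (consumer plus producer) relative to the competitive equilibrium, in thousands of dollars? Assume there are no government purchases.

In a free market, 185 - 2P = 3P - 45 gives the equilibrium P* = 46, Q* = 93.
Because the floor (79) lies above the market-clearing price, it is binding.
At P = 79: Qd = 185 - 2·79 = 27 and Qs = 3·79 - 45 = 192.
Quantity traded falls to 27. At Q = 27 the demand price is (185 - 27)/2 = 79 and the supply price is (45 + 27)/3 = 24.
Deadweight loss = ½ · (79 - 24) · (93 - 27) = ½ · 55 · 66 = 1815.

1815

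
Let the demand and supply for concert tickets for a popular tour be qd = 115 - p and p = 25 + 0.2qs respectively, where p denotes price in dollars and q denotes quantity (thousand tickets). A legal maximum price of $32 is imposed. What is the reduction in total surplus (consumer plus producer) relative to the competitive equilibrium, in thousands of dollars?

960

Rearranging supply gives qs = 5p - 125. Equilibrium: 115 - p = 5p - 125, so 240 = 6p and p* = 40, q* = 75.
Because the ceiling (32) lies below the market-clearing price, it is binding.
At p = 32: qd = 115 - 32 = 83 and qs = 5·32 - 125 = 35.
Quantity traded falls to 35. At q = 35 the demand price is 115 - 35 = 80 and the supply price is (125 + 35)/5 = 32.
Deadweight loss = ½ · (80 - 32) · (75 - 35) = ½ · 48 · 40 = 960.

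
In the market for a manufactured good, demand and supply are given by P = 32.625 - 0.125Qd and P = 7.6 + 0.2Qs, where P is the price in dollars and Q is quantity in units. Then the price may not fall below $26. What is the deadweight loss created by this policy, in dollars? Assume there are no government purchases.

93.6

Rearranging demand gives Qd = 261 - 8P; rearranging supply gives Qs = 5P - 38. Without the control the market clears where 261 - 8P = 5P - 38, i.e. P* = 23 and Q* = 77.
The floor of 26 is above the equilibrium price 23, so it binds.
At P = 26: Qd = 261 - 8·26 = 53 and Qs = 5·26 - 38 = 92.
Quantity traded falls to 53. At Q = 53 the demand price is (261 - 53)/8 = 26 and the supply price is (38 + 53)/5 = 18.2.
Deadweight loss = ½ · (26 - 18.2) · (77 - 53) = ½ · 7.8 · 24 = 93.6.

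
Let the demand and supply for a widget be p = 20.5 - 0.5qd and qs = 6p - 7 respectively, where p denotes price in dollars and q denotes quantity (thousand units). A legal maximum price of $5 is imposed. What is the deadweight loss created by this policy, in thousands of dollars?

Rearranging demand gives qd = 41 - 2p. In a free market, 41 - 2p = 6p - 7 gives the equilibrium p* = 6, q* = 29.
Because the ceiling (5) lies below the market-clearing price, it is binding.
At p = 5: qd = 41 - 2·5 = 31 and qs = 6·5 - 7 = 23.
Quantity traded falls to 23. At q = 23 the demand price is (41 - 23)/2 = 9 and the supply price is (7 + 23)/6 = 5.
Deadweight loss = ½ · (9 - 5) · (29 - 23) = ½ · 4 · 6 = 12.

12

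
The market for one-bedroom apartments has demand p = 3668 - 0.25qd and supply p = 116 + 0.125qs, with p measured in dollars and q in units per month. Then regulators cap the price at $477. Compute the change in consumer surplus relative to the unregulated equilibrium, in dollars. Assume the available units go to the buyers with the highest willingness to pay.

-3041808

Rearranging demand gives qd = 14672 - 4p; rearranging supply gives qs = 8p - 928. Equilibrium: 14672 - 4p = 8p - 928, so 15600 = 12p and p* = 1300, q* = 9472.
The ceiling of 477 is below the equilibrium price 1300, so it binds.
At p = 477: qd = 14672 - 4·477 = 12764 and qs = 8·477 - 928 = 2888.
Consumer surplus without the control is ½ · (3668 - 1300) · 9472 = 11214848.
With the ceiling, 2888 units are sold at 477 (assume they go to the highest-value buyers). The demand price at q = 2888 is 2946, so CS = ½ · [(3668 - 477) + (2946 - 477)] · 2888 = 8173040.
Change in consumer surplus = 8173040 - 11214848 = -3041808.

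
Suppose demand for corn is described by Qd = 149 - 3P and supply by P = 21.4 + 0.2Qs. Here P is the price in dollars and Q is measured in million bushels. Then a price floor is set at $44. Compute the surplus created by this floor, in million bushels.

Rearranging supply gives Qs = 5P - 107. Equilibrium: 149 - 3P = 5P - 107, so 256 = 8P and P* = 32, Q* = 53.
Because the floor (44) lies above the market-clearing price, it is binding.
At P = 44: Qd = 149 - 3·44 = 17 and Qs = 5·44 - 107 = 113.
Surplus = Qs - Qd = 113 - 17 = 96.

96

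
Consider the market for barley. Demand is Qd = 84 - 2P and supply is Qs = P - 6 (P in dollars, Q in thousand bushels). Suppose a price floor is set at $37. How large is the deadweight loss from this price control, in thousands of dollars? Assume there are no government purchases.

147

Equilibrium: 84 - 2P = P - 6, so 90 = 3P and P* = 30, Q* = 24.
The floor of 37 is above the equilibrium price 30, so it binds.
At P = 37: Qd = 84 - 2·37 = 10 and Qs = 37 - 6 = 31.
Quantity traded falls to 10. At Q = 10 the demand price is (84 - 10)/2 = 37 and the supply price is 6 + 10 = 16.
Deadweight loss = ½ · (37 - 16) · (24 - 10) = ½ · 21 · 14 = 147.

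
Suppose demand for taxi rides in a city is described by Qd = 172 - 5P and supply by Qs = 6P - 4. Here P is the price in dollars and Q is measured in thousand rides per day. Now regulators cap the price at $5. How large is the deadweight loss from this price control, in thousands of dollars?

798.6

Equilibrium: 172 - 5P = 6P - 4, so 176 = 11P and P* = 16, Q* = 92.
Because the ceiling (5) lies below the market-clearing price, it is binding.
At P = 5: Qd = 172 - 5·5 = 147 and Qs = 6·5 - 4 = 26.
Quantity traded falls to 26. At Q = 26 the demand price is (172 - 26)/5 = 29.2 and the supply price is (4 + 26)/6 = 5.
Deadweight loss = ½ · (29.2 - 5) · (92 - 26) = ½ · 24.2 · 66 = 798.6.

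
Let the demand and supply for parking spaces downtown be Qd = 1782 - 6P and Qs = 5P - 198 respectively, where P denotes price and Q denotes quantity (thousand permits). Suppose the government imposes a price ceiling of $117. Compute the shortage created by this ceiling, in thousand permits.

693

Setting quantity demanded equal to quantity supplied, 1782 - 6P = 5P - 198, gives P* = 180 and Q* = 702.
The ceiling of 117 is below the equilibrium price 180, so it binds.
At P = 117: Qd = 1782 - 6·117 = 1080 and Qs = 5·117 - 198 = 387.
Shortage = Qd - Qs = 1080 - 387 = 693.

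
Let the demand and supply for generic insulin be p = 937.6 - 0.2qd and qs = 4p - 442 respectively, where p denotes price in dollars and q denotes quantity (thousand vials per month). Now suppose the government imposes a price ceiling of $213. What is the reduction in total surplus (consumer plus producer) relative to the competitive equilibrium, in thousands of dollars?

Rearranging demand gives qd = 4688 - 5p. Without the control the market clears where 4688 - 5p = 4p - 442, i.e. p* = 570 and q* = 1838.
Since 213 < 570, the ceiling is binding.
At p = 213: qd = 4688 - 5·213 = 3623 and qs = 4·213 - 442 = 410.
Quantity traded falls to 410. At q = 410 the demand price is (4688 - 410)/5 = 855.6 and the supply price is (442 + 410)/4 = 213.
Deadweight loss = ½ · (855.6 - 213) · (1838 - 410) = ½ · 642.6 · 1428 = 458816.4.

458816.4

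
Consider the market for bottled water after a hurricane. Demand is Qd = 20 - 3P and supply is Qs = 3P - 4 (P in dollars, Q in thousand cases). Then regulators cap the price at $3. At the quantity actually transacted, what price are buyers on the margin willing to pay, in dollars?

5

Setting quantity demanded equal to quantity supplied, 20 - 3P = 3P - 4, gives P* = 4 and Q* = 8.
Because the ceiling (3) lies below the market-clearing price, it is binding.
At P = 3: Qd = 20 - 3·3 = 11 and Qs = 3·3 - 4 = 5.
Only 5 units reach the market. On the demand curve, the marginal buyer's willingness to pay at Q = 5 is (20 - 5)/3 = 5.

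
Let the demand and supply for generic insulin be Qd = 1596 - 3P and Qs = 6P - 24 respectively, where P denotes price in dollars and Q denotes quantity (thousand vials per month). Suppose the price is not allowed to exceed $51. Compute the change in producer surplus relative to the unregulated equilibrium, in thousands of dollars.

-86301

Equilibrium: 1596 - 3P = 6P - 24, so 1620 = 9P and P* = 180, Q* = 1056.
Since 51 < 180, the ceiling is binding.
At P = 51: Qd = 1596 - 3·51 = 1443 and Qs = 6·51 - 24 = 282.
Producer surplus without the control is ½ · (180 - 4) · 1056 = 92928.
With the ceiling, producers sell 282 units at 51, so PS = ½ · (51 - 4) · 282 = 6627.
Change in producer surplus = 6627 - 92928 = -86301.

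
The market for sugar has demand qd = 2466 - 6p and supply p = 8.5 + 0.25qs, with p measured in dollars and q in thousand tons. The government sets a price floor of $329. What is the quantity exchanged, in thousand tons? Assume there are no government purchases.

492

Rearranging supply gives qs = 4p - 34. Equilibrium: 2466 - 6p = 4p - 34, so 2500 = 10p and p* = 250, q* = 966.
Because the floor (329) lies above the market-clearing price, it is binding.
At p = 329: qd = 2466 - 6·329 = 492 and qs = 4·329 - 34 = 1282.
The quantity actually transacted is the short side, demand: 492.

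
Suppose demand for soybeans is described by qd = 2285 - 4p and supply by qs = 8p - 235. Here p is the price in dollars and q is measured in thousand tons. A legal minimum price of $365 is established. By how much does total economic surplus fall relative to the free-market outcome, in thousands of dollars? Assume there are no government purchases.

Equilibrium: 2285 - 4p = 8p - 235, so 2520 = 12p and p* = 210, q* = 1445.
Since 365 > 210, the floor is binding.
At p = 365: qd = 2285 - 4·365 = 825 and qs = 8·365 - 235 = 2685.
Quantity traded falls to 825. At q = 825 the demand price is (2285 - 825)/4 = 365 and the supply price is (235 + 825)/8 = 132.5.
Deadweight loss = ½ · (365 - 132.5) · (1445 - 825) = ½ · 232.5 · 620 = 72075.

72075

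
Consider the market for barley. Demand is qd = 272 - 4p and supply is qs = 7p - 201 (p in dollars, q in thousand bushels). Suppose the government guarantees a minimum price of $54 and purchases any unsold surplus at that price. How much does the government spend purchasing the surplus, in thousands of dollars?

6534

In a free market, 272 - 4p = 7p - 201 gives the equilibrium p* = 43, q* = 100.
The floor of 54 is above the equilibrium price 43, so it binds.
At p = 54: qd = 272 - 4·54 = 56 and qs = 7·54 - 201 = 177.
Surplus = qs - qd = 121.
Government expenditure = surplus × support price = 121 × 54 = 6534.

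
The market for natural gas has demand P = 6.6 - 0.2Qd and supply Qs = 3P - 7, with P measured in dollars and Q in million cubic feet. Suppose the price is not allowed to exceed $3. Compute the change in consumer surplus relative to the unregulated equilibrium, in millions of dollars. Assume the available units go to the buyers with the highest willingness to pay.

0.4

Rearranging demand gives Qd = 33 - 5P. Without the control the market clears where 33 - 5P = 3P - 7, i.e. P* = 5 and Q* = 8.
Because the ceiling (3) lies below the market-clearing price, it is binding.
At P = 3: Qd = 33 - 5·3 = 18 and Qs = 3·3 - 7 = 2.
Consumer surplus without the control is ½ · (6.6 - 5) · 8 = 6.4.
With the ceiling, 2 units are sold at 3 (assume they go to the highest-value buyers). The demand price at Q = 2 is 6.2, so CS = ½ · [(6.6 - 3) + (6.2 - 3)] · 2 = 6.8.
Change in consumer surplus = 6.8 - 6.4 = 0.4.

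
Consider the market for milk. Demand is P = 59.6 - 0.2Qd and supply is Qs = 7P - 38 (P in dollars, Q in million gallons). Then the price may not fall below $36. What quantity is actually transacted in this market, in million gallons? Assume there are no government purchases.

Rearranging demand gives Qd = 298 - 5P. Without the control the market clears where 298 - 5P = 7P - 38, i.e. P* = 28 and Q* = 158.
Because the floor (36) lies above the market-clearing price, it is binding.
At P = 36: Qd = 298 - 5·36 = 118 and Qs = 7·36 - 38 = 214.
The quantity actually transacted is the short side, demand: 118.

118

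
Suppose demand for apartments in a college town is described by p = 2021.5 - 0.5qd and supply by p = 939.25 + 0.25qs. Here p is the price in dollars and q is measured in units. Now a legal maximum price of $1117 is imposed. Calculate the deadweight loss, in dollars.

Rearranging demand gives qd = 4043 - 2p; rearranging supply gives qs = 4p - 3757. In a free market, 4043 - 2p = 4p - 3757 gives the equilibrium p* = 1300, q* = 1443.
The ceiling of 1117 is below the equilibrium price 1300, so it binds.
At p = 1117: qd = 4043 - 2·1117 = 1809 and qs = 4·1117 - 3757 = 711.
Quantity traded falls to 711. At q = 711 the demand price is (4043 - 711)/2 = 1666 and the supply price is (3757 + 711)/4 = 1117.
Deadweight loss = ½ · (1666 - 1117) · (1443 - 711) = ½ · 549 · 732 = 200934.

200934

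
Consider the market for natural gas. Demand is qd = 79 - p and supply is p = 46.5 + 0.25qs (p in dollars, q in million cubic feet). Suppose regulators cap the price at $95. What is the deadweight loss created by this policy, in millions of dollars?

0

Rearranging supply gives qs = 4p - 186. Equilibrium: 79 - p = 4p - 186, so 265 = 5p and p* = 53, q* = 26.
The ceiling of 95 is above the equilibrium price 53, so it is not binding; the market clears at p* = 53, q* = 26.
Since the control does not bind, no trades are prevented and deadweight loss is zero.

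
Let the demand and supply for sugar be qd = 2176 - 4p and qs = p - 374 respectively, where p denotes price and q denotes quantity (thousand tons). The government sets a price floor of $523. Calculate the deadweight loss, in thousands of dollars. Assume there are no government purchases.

Setting quantity demanded equal to quantity supplied, 2176 - 4p = p - 374, gives p* = 510 and q* = 136.
Because the floor (523) lies above the market-clearing price, it is binding.
At p = 523: qd = 2176 - 4·523 = 84 and qs = 523 - 374 = 149.
Quantity traded falls to 84. At q = 84 the demand price is (2176 - 84)/4 = 523 and the supply price is 374 + 84 = 458.
Deadweight loss = ½ · (523 - 458) · (136 - 84) = ½ · 65 · 52 = 1690.

1690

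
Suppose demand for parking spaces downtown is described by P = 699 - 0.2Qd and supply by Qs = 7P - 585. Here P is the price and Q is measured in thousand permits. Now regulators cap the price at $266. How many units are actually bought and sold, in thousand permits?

Rearranging demand gives Qd = 3495 - 5P. In a free market, 3495 - 5P = 7P - 585 gives the equilibrium P* = 340, Q* = 1795.
The ceiling of 266 is below the equilibrium price 340, so it binds.
At P = 266: Qd = 3495 - 5·266 = 2165 and Qs = 7·266 - 585 = 1277.
The quantity actually transacted is the short side, supply: 1277.

1277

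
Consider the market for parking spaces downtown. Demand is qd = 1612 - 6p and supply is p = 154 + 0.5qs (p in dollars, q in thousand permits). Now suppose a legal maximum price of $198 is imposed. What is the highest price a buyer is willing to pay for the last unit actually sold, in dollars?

Rearranging supply gives qs = 2p - 308. Without the control the market clears where 1612 - 6p = 2p - 308, i.e. p* = 240 and q* = 172.
Because the ceiling (198) lies below the market-clearing price, it is binding.
At p = 198: qd = 1612 - 6·198 = 424 and qs = 2·198 - 308 = 88.
Only 88 units reach the market. On the demand curve, the marginal buyer's willingness to pay at q = 88 is (1612 - 88)/6 = 254.

254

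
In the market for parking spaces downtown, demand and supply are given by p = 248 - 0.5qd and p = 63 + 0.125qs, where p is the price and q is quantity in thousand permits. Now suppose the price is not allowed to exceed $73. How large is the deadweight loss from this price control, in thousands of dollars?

Rearranging demand gives qd = 496 - 2p; rearranging supply gives qs = 8p - 504. Equilibrium: 496 - 2p = 8p - 504, so 1000 = 10p and p* = 100, q* = 296.
Since 73 < 100, the ceiling is binding.
At p = 73: qd = 496 - 2·73 = 350 and qs = 8·73 - 504 = 80.
Quantity traded falls to 80. At q = 80 the demand price is (496 - 80)/2 = 208 and the supply price is (504 + 80)/8 = 73.
Deadweight loss = ½ · (208 - 73) · (296 - 80) = ½ · 135 · 216 = 14580.

14580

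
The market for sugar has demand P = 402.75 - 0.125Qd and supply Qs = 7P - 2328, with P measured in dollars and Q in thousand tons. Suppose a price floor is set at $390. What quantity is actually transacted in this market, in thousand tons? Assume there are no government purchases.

Rearranging demand gives Qd = 3222 - 8P. In a free market, 3222 - 8P = 7P - 2328 gives the equilibrium P* = 370, Q* = 262.
The floor of 390 is above the equilibrium price 370, so it binds.
At P = 390: Qd = 3222 - 8·390 = 102 and Qs = 7·390 - 2328 = 402.
The quantity actually transacted is the short side, demand: 102.

102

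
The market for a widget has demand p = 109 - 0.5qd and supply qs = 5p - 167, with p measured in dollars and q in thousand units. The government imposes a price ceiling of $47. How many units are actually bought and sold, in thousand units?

Rearranging demand gives qd = 218 - 2p. In a free market, 218 - 2p = 5p - 167 gives the equilibrium p* = 55, q* = 108.
The ceiling of 47 is below the equilibrium price 55, so it binds.
At p = 47: qd = 218 - 2·47 = 124 and qs = 5·47 - 167 = 68.
The quantity actually transacted is the short side, supply: 68.

68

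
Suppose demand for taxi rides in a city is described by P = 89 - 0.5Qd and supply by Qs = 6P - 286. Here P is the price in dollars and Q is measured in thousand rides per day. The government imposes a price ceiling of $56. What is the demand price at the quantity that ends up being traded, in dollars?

Rearranging demand gives Qd = 178 - 2P. In a free market, 178 - 2P = 6P - 286 gives the equilibrium P* = 58, Q* = 62.
Because the ceiling (56) lies below the market-clearing price, it is binding.
At P = 56: Qd = 178 - 2·56 = 66 and Qs = 6·56 - 286 = 50.
Only 50 units reach the market. On the demand curve, the marginal buyer's willingness to pay at Q = 50 is (178 - 50)/2 = 64.

64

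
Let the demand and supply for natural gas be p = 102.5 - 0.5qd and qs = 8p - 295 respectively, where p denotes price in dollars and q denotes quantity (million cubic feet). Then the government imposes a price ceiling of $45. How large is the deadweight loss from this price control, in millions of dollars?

Rearranging demand gives qd = 205 - 2p. Without the control the market clears where 205 - 2p = 8p - 295, i.e. p* = 50 and q* = 105.
Because the ceiling (45) lies below the market-clearing price, it is binding.
At p = 45: qd = 205 - 2·45 = 115 and qs = 8·45 - 295 = 65.
Quantity traded falls to 65. At q = 65 the demand price is (205 - 65)/2 = 70 and the supply price is (295 + 65)/8 = 45.
Deadweight loss = ½ · (70 - 45) · (105 - 65) = ½ · 25 · 40 = 500.

500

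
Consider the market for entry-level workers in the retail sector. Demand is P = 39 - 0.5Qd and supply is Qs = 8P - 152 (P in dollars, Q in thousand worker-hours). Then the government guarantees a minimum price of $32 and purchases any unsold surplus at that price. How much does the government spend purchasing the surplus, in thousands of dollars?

Rearranging demand gives Qd = 78 - 2P. Equilibrium: 78 - 2P = 8P - 152, so 230 = 10P and P* = 23, Q* = 32.
The floor of 32 is above the equilibrium price 23, so it binds.
At P = 32: Qd = 78 - 2·32 = 14 and Qs = 8·32 - 152 = 104.
Surplus = Qs - Qd = 90.
Government expenditure = surplus × support price = 90 × 32 = 2880.

2880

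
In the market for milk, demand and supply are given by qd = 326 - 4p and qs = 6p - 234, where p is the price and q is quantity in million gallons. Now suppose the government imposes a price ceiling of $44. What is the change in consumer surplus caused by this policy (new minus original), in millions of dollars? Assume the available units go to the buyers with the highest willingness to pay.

-288

Setting quantity demanded equal to quantity supplied, 326 - 4p = 6p - 234, gives p* = 56 and q* = 102.
The ceiling of 44 is below the equilibrium price 56, so it binds.
At p = 44: qd = 326 - 4·44 = 150 and qs = 6·44 - 234 = 30.
Consumer surplus without the control is ½ · (81.5 - 56) · 102 = 1300.5.
With the ceiling, 30 units are sold at 44 (assume they go to the highest-value buyers). The demand price at q = 30 is 74, so CS = ½ · [(81.5 - 44) + (74 - 44)] · 30 = 1012.5.
Change in consumer surplus = 1012.5 - 1300.5 = -288.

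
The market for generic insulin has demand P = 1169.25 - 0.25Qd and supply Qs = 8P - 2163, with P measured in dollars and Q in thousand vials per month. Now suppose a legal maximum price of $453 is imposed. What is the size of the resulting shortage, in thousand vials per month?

Rearranging demand gives Qd = 4677 - 4P. Setting quantity demanded equal to quantity supplied, 4677 - 4P = 8P - 2163, gives P* = 570 and Q* = 2397.
Since 453 < 570, the ceiling is binding.
At P = 453: Qd = 4677 - 4·453 = 2865 and Qs = 8·453 - 2163 = 1461.
Shortage = Qd - Qs = 2865 - 1461 = 1404.

1404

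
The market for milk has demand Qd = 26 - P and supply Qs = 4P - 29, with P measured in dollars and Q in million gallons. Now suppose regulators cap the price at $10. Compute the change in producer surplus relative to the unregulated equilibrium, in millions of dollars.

Setting quantity demanded equal to quantity supplied, 26 - P = 4P - 29, gives P* = 11 and Q* = 15.
The ceiling of 10 is below the equilibrium price 11, so it binds.
At P = 10: Qd = 26 - 10 = 16 and Qs = 4·10 - 29 = 11.
Producer surplus without the control is ½ · (11 - 7.25) · 15 = 28.125.
With the ceiling, producers sell 11 units at 10, so PS = ½ · (10 - 7.25) · 11 = 15.125.
Change in producer surplus = 15.125 - 28.125 = -13.

-13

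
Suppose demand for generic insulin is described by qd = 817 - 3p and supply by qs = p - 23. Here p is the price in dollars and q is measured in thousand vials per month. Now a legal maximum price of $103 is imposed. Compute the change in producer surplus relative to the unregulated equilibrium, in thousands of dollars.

-14284.5

Equilibrium: 817 - 3p = p - 23, so 840 = 4p and p* = 210, q* = 187.
The ceiling of 103 is below the equilibrium price 210, so it binds.
At p = 103: qd = 817 - 3·103 = 508 and qs = 103 - 23 = 80.
Producer surplus without the control is ½ · (210 - 23) · 187 = 17484.5.
With the ceiling, producers sell 80 units at 103, so PS = ½ · (103 - 23) · 80 = 3200.
Change in producer surplus = 3200 - 17484.5 = -14284.5.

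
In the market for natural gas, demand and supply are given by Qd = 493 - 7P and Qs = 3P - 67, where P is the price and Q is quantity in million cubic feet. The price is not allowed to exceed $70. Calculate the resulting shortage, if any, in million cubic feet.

Setting quantity demanded equal to quantity supplied, 493 - 7P = 3P - 67, gives P* = 56 and Q* = 101.
Since 70 is above P* = 56, the ceiling does not bind and the free-market outcome prevails.
Since the control does not bind, there is no shortage.

0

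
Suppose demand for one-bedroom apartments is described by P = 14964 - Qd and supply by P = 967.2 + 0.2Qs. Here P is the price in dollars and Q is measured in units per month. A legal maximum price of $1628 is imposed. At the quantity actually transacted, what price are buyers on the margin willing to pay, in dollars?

11660

Rearranging demand gives Qd = 14964 - P; rearranging supply gives Qs = 5P - 4836. In a free market, 14964 - P = 5P - 4836 gives the equilibrium P* = 3300, Q* = 11664.
Since 1628 < 3300, the ceiling is binding.
At P = 1628: Qd = 14964 - 1628 = 13336 and Qs = 5·1628 - 4836 = 3304.
Only 3304 units reach the market. On the demand curve, the marginal buyer's willingness to pay at Q = 3304 is (14964 - 3304) = 11660.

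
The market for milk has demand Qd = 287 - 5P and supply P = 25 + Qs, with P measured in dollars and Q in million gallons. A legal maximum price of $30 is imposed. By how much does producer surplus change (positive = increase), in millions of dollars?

-352

Rearranging supply gives Qs = P - 25. Equilibrium: 287 - 5P = P - 25, so 312 = 6P and P* = 52, Q* = 27.
Because the ceiling (30) lies below the market-clearing price, it is binding.
At P = 30: Qd = 287 - 5·30 = 137 and Qs = 30 - 25 = 5.
Producer surplus without the control is ½ · (52 - 25) · 27 = 364.5.
With the ceiling, producers sell 5 units at 30, so PS = ½ · (30 - 25) · 5 = 12.5.
Change in producer surplus = 12.5 - 364.5 = -352.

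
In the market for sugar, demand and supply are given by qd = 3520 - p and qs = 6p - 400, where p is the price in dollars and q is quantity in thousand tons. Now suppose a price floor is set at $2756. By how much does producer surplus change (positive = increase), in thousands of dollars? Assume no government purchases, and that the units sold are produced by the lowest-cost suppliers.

1275876

Equilibrium: 3520 - p = 6p - 400, so 3920 = 7p and p* = 560, q* = 2960.
Because the floor (2756) lies above the market-clearing price, it is binding.
At p = 2756: qd = 3520 - 2756 = 764 and qs = 6·2756 - 400 = 16136.
Producer surplus without the control is ½ · (560 - 200/3) · 2960 = 2190400/3.
With the floor, 764 units are sold at 2756. The supply price at q = 764 is 194, so PS = ½ · [(2756 - 200/3) + (2756 - 194)] · 764 = 6018028/3.
Change in producer surplus = 6018028/3 - 2190400/3 = 1275876.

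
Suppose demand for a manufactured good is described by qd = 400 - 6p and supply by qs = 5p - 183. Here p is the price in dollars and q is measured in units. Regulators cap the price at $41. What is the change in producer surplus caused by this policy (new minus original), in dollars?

-624

Without the control the market clears where 400 - 6p = 5p - 183, i.e. p* = 53 and q* = 82.
Since 41 < 53, the ceiling is binding.
At p = 41: qd = 400 - 6·41 = 154 and qs = 5·41 - 183 = 22.
Producer surplus without the control is ½ · (53 - 36.6) · 82 = 672.4.
With the ceiling, producers sell 22 units at 41, so PS = ½ · (41 - 36.6) · 22 = 48.4.
Change in producer surplus = 48.4 - 672.4 = -624.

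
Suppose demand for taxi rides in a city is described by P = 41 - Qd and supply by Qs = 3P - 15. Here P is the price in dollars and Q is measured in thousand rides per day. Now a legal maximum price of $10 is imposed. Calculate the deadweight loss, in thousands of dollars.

Rearranging demand gives Qd = 41 - P. Equilibrium: 41 - P = 3P - 15, so 56 = 4P and P* = 14, Q* = 27.
Because the ceiling (10) lies below the market-clearing price, it is binding.
At P = 10: Qd = 41 - 10 = 31 and Qs = 3·10 - 15 = 15.
Quantity traded falls to 15. At Q = 15 the demand price is 41 - 15 = 26 and the supply price is (15 + 15)/3 = 10.
Deadweight loss = ½ · (26 - 10) · (27 - 15) = ½ · 16 · 12 = 96.

96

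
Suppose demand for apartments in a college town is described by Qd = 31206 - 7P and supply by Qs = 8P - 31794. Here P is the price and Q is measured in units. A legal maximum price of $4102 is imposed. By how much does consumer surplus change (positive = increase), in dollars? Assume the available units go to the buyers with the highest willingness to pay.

Without the control the market clears where 31206 - 7P = 8P - 31794, i.e. P* = 4200 and Q* = 1806.
Because the ceiling (4102) lies below the market-clearing price, it is binding.
At P = 4102: Qd = 31206 - 7·4102 = 2492 and Qs = 8·4102 - 31794 = 1022.
Consumer surplus without the control is ½ · (4458 - 4200) · 1806 = 232974.
With the ceiling, 1022 units are sold at 4102 (assume they go to the highest-value buyers). The demand price at Q = 1022 is 4312, so CS = ½ · [(4458 - 4102) + (4312 - 4102)] · 1022 = 289226.
Change in consumer surplus = 289226 - 232974 = 56252.

56252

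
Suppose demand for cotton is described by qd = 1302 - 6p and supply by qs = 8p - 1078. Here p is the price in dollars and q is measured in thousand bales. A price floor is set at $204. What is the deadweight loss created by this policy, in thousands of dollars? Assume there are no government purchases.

Equilibrium: 1302 - 6p = 8p - 1078, so 2380 = 14p and p* = 170, q* = 282.
Because the floor (204) lies above the market-clearing price, it is binding.
At p = 204: qd = 1302 - 6·204 = 78 and qs = 8·204 - 1078 = 554.
Quantity traded falls to 78. At q = 78 the demand price is (1302 - 78)/6 = 204 and the supply price is (1078 + 78)/8 = 144.5.
Deadweight loss = ½ · (204 - 144.5) · (282 - 78) = ½ · 59.5 · 204 = 6069.

6069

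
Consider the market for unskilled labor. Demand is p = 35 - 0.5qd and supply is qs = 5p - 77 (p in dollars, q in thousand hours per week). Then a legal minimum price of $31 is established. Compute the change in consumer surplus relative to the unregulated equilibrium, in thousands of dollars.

-180

Rearranging demand gives qd = 70 - 2p. Setting quantity demanded equal to quantity supplied, 70 - 2p = 5p - 77, gives p* = 21 and q* = 28.
The floor of 31 is above the equilibrium price 21, so it binds.
At p = 31: qd = 70 - 2·31 = 8 and qs = 5·31 - 77 = 78.
Consumer surplus without the control is ½ · (35 - 21) · 28 = 196.
With the floor, consumers buy 8 units at 31, so CS = ½ · (35 - 31) · 8 = 16.
Change in consumer surplus = 16 - 196 = -180.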